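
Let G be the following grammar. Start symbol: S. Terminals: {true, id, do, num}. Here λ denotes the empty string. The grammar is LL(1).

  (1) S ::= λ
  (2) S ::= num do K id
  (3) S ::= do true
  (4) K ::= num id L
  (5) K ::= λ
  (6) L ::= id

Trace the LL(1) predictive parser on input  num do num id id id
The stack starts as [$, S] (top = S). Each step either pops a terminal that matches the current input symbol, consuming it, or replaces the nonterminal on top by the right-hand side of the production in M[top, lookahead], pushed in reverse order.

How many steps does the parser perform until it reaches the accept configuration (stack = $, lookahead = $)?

9

step 1: stack=$ S  input=num do num id id id $  — expand S ::= num do K id
step 2: stack=$ id K do num  input=num do num id id id $  — match num
step 3: stack=$ id K do  input=do num id id id $  — match do
step 4: stack=$ id K  input=num id id id $  — expand K ::= num id L
step 5: stack=$ id L id num  input=num id id id $  — match num
step 6: stack=$ id L id  input=id id id $  — match id
step 7: stack=$ id L  input=id id $  — expand L ::= id
step 8: stack=$ id id  input=id id $  — match id
step 9: stack=$ id  input=id $  — match id
Accept reached after 9 steps.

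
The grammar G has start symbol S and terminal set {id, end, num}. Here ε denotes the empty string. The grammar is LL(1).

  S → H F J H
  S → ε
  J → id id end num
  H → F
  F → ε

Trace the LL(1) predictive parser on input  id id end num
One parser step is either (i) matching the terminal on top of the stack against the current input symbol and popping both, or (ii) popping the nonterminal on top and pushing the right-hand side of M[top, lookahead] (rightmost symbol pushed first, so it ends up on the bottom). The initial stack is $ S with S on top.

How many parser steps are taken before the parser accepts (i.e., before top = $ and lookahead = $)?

step 1: stack=$ S  input=id id end num $  — expand S → H F J H
step 2: stack=$ H J F H  input=id id end num $  — expand H → F
step 3: stack=$ H J F F  input=id id end num $  — expand F → ε
step 4: stack=$ H J F  input=id id end num $  — expand F → ε
step 5: stack=$ H J  input=id id end num $  — expand J → id id end num
step 6: stack=$ H num end id id  input=id id end num $  — match id
step 7: stack=$ H num end id  input=id end num $  — match id
step 8: stack=$ H num end  input=end num $  — match end
step 9: stack=$ H num  input=num $  — match num
step 10: stack=$ H  input=$  — expand H → F
step 11: stack=$ F  input=$  — expand F → ε
Accept reached after 11 steps.

11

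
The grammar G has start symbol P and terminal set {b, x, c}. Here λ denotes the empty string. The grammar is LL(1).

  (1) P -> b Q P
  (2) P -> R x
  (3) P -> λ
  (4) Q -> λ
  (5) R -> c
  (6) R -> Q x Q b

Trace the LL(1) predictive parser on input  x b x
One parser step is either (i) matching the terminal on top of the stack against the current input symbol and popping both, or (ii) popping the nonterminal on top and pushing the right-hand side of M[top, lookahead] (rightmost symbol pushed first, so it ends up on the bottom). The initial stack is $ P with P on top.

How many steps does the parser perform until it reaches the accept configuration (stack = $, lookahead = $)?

step 1: stack=$ P  input=x b x $  — expand P -> R x
step 2: stack=$ x R  input=x b x $  — expand R -> Q x Q b
step 3: stack=$ x b Q x Q  input=x b x $  — expand Q -> λ
step 4: stack=$ x b Q x  input=x b x $  — match x
step 5: stack=$ x b Q  input=b x $  — expand Q -> λ
step 6: stack=$ x b  input=b x $  — match b
step 7: stack=$ x  input=x $  — match x
Accept reached after 7 steps.

7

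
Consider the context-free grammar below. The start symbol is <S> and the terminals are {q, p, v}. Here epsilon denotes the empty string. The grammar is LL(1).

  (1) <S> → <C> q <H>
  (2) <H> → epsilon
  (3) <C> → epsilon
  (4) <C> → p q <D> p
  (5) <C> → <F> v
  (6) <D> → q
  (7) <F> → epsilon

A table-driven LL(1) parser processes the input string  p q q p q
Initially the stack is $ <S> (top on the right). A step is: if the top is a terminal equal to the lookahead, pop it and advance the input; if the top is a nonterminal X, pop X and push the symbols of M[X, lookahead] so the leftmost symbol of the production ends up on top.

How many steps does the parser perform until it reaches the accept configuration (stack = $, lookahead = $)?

9

     Stack              Input        Action
  1  $ <S>              p q q p q $  expand <S> → <C> q <H>
  2  $ <H> q <C>        p q q p q $  expand <C> → p q <D> p
  3  $ <H> q p <D> q p  p q q p q $  match p
  4  $ <H> q p <D> q    q q p q $    match q
  5  $ <H> q p <D>      q p q $      expand <D> → q
  6  $ <H> q p q        q p q $      match q
  7  $ <H> q p          p q $        match p
  8  $ <H> q            q $          match q
  9  $ <H>              $            expand <H> → epsilon
Accept reached after 9 steps.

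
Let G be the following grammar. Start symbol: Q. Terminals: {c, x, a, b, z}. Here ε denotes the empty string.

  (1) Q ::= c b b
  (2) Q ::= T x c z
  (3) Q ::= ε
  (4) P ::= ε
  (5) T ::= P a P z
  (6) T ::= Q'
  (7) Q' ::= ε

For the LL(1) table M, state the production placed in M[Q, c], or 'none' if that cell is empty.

Q ::= c b b

FIRST(P) = {ε}
FIRST(Q') = {ε}
FIRST(T) = {ε, a}  (via P a P z, Q')
FIRST(Q) = {ε, a, c, x}  (via T x c z)
FOLLOW(Q) includes $ since Q is the start symbol.
FOLLOW(Q): Q appears on no right-hand side. Thus FOLLOW(Q) = {$}.
For Q ::= c b b: FIRST(c b b) = {c}, so it goes in M[Q, t] for t ∈ {c}.
For Q ::= T x c z: FIRST(T x c z) = {a, x}, so it goes in M[Q, t] for t ∈ {a, x}.
For Q ::= ε: FIRST(ε) = {ε}, so it goes in M[Q, t] for t ∈ {}; since ε ∈ FIRST, also for every t ∈ FOLLOW(Q) = {$}.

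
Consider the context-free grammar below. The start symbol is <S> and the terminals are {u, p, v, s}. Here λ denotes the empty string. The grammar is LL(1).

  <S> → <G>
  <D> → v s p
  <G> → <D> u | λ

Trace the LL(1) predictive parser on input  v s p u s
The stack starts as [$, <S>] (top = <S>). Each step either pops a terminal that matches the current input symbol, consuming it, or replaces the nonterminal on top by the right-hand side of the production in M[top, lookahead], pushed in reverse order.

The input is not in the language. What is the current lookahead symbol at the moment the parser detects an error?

s

step 1: stack=$ <S>  input=v s p u s $  — expand <S> → <G>
step 2: stack=$ <G>  input=v s p u s $  — expand <G> → <D> u
step 3: stack=$ u <D>  input=v s p u s $  — expand <D> → v s p
step 4: stack=$ u p s v  input=v s p u s $  — match v
step 5: stack=$ u p s  input=s p u s $  — match s
step 6: stack=$ u p  input=p u s $  — match p
step 7: stack=$ u  input=u s $  — match u
step 8: stack=$  input=s $  — error: stack empty but input remains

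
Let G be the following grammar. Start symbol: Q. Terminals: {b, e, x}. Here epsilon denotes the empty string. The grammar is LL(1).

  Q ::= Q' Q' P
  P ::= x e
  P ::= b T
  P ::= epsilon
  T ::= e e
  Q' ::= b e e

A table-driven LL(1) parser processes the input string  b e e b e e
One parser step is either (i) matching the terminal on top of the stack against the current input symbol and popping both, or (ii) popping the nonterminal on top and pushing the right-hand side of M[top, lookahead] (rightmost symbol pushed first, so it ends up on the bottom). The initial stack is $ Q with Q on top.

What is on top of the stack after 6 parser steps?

b

step 1: stack=$ Q  input=b e e b e e $  — expand Q ::= Q' Q' P
step 2: stack=$ P Q' Q'  input=b e e b e e $  — expand Q' ::= b e e
step 3: stack=$ P Q' e e b  input=b e e b e e $  — match b
step 4: stack=$ P Q' e e  input=e e b e e $  — match e
step 5: stack=$ P Q' e  input=e b e e $  — match e
step 6: stack=$ P Q'  input=b e e $  — expand Q' ::= b e e
Stack after step 6: $ P e e b (top = b).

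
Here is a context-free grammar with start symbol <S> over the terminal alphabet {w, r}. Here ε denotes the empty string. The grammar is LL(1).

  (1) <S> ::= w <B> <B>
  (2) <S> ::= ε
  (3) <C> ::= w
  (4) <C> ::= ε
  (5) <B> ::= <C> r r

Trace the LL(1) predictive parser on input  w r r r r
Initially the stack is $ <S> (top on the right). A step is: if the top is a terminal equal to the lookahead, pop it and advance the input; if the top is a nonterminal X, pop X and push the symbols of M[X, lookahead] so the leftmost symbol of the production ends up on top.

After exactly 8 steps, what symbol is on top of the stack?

step 1: stack=$ <S>  input=w r r r r $  — expand <S> ::= w <B> <B>
step 2: stack=$ <B> <B> w  input=w r r r r $  — match w
step 3: stack=$ <B> <B>  input=r r r r $  — expand <B> ::= <C> r r
step 4: stack=$ <B> r r <C>  input=r r r r $  — expand <C> ::= ε
step 5: stack=$ <B> r r  input=r r r r $  — match r
step 6: stack=$ <B> r  input=r r r $  — match r
step 7: stack=$ <B>  input=r r $  — expand <B> ::= <C> r r
step 8: stack=$ r r <C>  input=r r $  — expand <C> ::= ε
Stack after step 8: $ r r (top = r).

r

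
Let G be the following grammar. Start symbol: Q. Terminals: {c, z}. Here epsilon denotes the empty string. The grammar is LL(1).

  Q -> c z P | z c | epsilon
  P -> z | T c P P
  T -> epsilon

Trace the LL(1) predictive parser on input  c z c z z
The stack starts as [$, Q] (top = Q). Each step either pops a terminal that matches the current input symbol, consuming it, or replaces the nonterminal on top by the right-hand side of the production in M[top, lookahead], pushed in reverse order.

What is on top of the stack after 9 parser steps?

step 1: stack=$ Q  input=c z c z z $  — expand Q -> c z P
step 2: stack=$ P z c  input=c z c z z $  — match c
step 3: stack=$ P z  input=z c z z $  — match z
step 4: stack=$ P  input=c z z $  — expand P -> T c P P
step 5: stack=$ P P c T  input=c z z $  — expand T -> epsilon
step 6: stack=$ P P c  input=c z z $  — match c
step 7: stack=$ P P  input=z z $  — expand P -> z
step 8: stack=$ P z  input=z z $  — match z
step 9: stack=$ P  input=z $  — expand P -> z
Stack after step 9: $ z (top = z).

z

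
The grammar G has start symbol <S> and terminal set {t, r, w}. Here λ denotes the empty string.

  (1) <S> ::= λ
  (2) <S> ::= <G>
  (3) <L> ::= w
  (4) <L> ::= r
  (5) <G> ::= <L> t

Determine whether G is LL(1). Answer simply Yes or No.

Yes

FIRST(<S>) = {λ, r, w}
FIRST(<L>) = {r, w}
FIRST(<G>) = {r, w}
FOLLOW(<S>) = {$}
FOLLOW(<L>) = {t}
FOLLOW(<G>) = {$}
Each cell of M receives at most one production.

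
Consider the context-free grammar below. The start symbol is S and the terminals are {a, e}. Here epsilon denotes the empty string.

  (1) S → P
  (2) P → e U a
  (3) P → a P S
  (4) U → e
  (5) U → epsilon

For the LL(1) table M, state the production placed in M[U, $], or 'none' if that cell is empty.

none

FIRST(P) = {a, e}
FIRST(U) = {epsilon, e}
FIRST(S) = {a, e}  (via P)
FOLLOW(S) includes $ since S is the start symbol.
FOLLOW(U): in P→e U a, U is followed by a with FIRST {a}. Thus FOLLOW(U) = {a}.
For U → e: FIRST(e) = {e}, so it goes in M[U, t] for t ∈ {e}.
For U → epsilon: FIRST(epsilon) = {epsilon}, so it goes in M[U, t] for t ∈ {}; since epsilon ∈ FIRST, also for every t ∈ FOLLOW(U) = {a}.
None of these place a production in M[U, $].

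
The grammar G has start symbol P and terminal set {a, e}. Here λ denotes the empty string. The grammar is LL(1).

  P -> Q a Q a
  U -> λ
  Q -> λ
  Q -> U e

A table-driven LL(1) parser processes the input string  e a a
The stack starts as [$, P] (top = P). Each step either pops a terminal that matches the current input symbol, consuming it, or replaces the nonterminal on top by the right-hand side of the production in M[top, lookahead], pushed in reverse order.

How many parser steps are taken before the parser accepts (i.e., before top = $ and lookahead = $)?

7

     Stack        Input    Action
  1  $ P          e a a $  expand P -> Q a Q a
  2  $ a Q a Q    e a a $  expand Q -> U e
  3  $ a Q a e U  e a a $  expand U -> λ
  4  $ a Q a e    e a a $  match e
  5  $ a Q a      a a $    match a
  6  $ a Q        a $      expand Q -> λ
  7  $ a          a $      match a
Accept reached after 7 steps.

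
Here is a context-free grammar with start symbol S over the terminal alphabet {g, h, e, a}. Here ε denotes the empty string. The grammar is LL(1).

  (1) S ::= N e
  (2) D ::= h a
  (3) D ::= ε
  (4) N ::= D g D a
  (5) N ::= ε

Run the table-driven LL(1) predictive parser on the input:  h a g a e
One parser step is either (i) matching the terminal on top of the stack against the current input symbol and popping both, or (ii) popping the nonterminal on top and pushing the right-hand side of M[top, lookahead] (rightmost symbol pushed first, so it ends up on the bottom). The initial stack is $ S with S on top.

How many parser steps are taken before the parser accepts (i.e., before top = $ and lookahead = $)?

9

step 1: stack=$ S  input=h a g a e $  — expand S ::= N e
step 2: stack=$ e N  input=h a g a e $  — expand N ::= D g D a
step 3: stack=$ e a D g D  input=h a g a e $  — expand D ::= h a
step 4: stack=$ e a D g a h  input=h a g a e $  — match h
step 5: stack=$ e a D g a  input=a g a e $  — match a
step 6: stack=$ e a D g  input=g a e $  — match g
step 7: stack=$ e a D  input=a e $  — expand D ::= ε
step 8: stack=$ e a  input=a e $  — match a
step 9: stack=$ e  input=e $  — match e
Accept reached after 9 steps.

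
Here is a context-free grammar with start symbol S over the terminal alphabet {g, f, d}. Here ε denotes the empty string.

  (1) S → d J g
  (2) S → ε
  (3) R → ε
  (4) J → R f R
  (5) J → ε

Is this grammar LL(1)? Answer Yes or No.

Yes

FIRST(S) = {ε, d}
FIRST(R) = {ε}
FIRST(J) = {ε, f}
FOLLOW(S) = {$}
FOLLOW(R) = {f, g}
FOLLOW(J) = {g}
Each cell of M receives at most one production.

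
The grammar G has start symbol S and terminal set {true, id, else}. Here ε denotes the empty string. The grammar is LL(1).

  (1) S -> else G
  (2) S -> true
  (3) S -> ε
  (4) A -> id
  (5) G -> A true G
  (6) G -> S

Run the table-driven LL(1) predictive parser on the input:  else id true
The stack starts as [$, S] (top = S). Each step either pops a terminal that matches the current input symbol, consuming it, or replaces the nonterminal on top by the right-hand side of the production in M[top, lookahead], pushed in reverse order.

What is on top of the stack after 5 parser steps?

     Stack        Input           Action
  1  $ S          else id true $  expand S -> else G
  2  $ G else     else id true $  match else
  3  $ G          id true $       expand G -> A true G
  4  $ G true A   id true $       expand A -> id
  5  $ G true id  id true $       match id
Stack after step 5: $ G true (top = true).

true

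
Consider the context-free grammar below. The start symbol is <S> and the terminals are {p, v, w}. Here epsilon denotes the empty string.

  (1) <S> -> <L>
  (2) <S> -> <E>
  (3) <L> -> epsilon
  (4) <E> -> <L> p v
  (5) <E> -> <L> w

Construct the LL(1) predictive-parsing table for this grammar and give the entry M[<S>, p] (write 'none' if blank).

FIRST(<L>) = {epsilon}
FIRST(<E>) = {p, w}  (via <L> p v, <L> w)
FIRST(<S>) = {epsilon, p, w}  (via <L>, <E>)
FOLLOW(<S>) includes $ since <S> is the start symbol.
FOLLOW(<S>): <S> appears on no right-hand side. Thus FOLLOW(<S>) = {$}.
For <S> -> <L>: FIRST(<L>) = {epsilon}, so it goes in M[<S>, t] for t ∈ {}; since epsilon ∈ FIRST, also for every t ∈ FOLLOW(<S>) = {$}.
For <S> -> <E>: FIRST(<E>) = {p, w}, so it goes in M[<S>, t] for t ∈ {p, w}.

<S> -> <E>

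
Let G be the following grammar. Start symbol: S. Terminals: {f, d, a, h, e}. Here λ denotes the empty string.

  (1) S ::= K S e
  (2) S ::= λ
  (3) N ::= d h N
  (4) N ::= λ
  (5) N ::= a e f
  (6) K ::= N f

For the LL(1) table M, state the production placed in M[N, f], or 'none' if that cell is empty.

FIRST(N) = {λ, a, d}
FIRST(K) = {a, d, f}  (via N f)
FIRST(S) = {λ, a, d, f}  (via K S e)
FOLLOW(S) includes $ since S is the start symbol.
FOLLOW(N): in N::=d h N, the suffix after N is empty (adds nothing new); in K::=N f, N is followed by f with FIRST {f}. Thus FOLLOW(N) = {f}.
For N ::= d h N: FIRST(d h N) = {d}, so it goes in M[N, t] for t ∈ {d}.
For N ::= λ: FIRST(λ) = {λ}, so it goes in M[N, t] for t ∈ {}; since λ ∈ FIRST, also for every t ∈ FOLLOW(N) = {f}.
For N ::= a e f: FIRST(a e f) = {a}, so it goes in M[N, t] for t ∈ {a}.

N ::= λ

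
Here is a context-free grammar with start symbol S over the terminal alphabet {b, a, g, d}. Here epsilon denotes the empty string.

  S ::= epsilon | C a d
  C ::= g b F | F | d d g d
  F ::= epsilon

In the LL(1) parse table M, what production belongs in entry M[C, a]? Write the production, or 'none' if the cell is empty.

C ::= F

FIRST(F) = {epsilon}
FIRST(C) = {epsilon, d, g}  (via F)
FIRST(S) = {epsilon, a, d, g}  (via C a d)
FOLLOW(S) includes $ since S is the start symbol.
FOLLOW(C): in S::=C a d, C is followed by a d with FIRST {a}. Thus FOLLOW(C) = {a}.
For C ::= g b F: FIRST(g b F) = {g}, so it goes in M[C, t] for t ∈ {g}.
For C ::= F: FIRST(F) = {epsilon}, so it goes in M[C, t] for t ∈ {}; since epsilon ∈ FIRST, also for every t ∈ FOLLOW(C) = {a}.
For C ::= d d g d: FIRST(d d g d) = {d}, so it goes in M[C, t] for t ∈ {d}.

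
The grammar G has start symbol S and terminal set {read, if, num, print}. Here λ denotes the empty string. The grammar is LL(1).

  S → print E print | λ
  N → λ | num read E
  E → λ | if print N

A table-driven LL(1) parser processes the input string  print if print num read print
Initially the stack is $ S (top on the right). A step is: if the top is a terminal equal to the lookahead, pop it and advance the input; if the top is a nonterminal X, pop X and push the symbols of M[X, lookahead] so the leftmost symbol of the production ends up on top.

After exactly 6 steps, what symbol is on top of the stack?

step 1: stack=$ S  input=print if print num read print $  — expand S → print E print
step 2: stack=$ print E print  input=print if print num read print $  — match print
step 3: stack=$ print E  input=if print num read print $  — expand E → if print N
step 4: stack=$ print N print if  input=if print num read print $  — match if
step 5: stack=$ print N print  input=print num read print $  — match print
step 6: stack=$ print N  input=num read print $  — expand N → num read E
Stack after step 6: $ print E read num (top = num).

num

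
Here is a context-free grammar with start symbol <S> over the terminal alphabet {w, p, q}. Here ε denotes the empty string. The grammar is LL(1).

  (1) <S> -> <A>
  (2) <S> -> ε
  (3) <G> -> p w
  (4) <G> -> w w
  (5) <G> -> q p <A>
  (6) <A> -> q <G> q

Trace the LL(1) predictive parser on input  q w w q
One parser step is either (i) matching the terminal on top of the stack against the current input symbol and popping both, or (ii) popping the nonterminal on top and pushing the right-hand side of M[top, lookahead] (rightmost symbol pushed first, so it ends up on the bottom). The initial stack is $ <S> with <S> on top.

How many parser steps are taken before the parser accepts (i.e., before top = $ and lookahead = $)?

step 1: stack=$ <S>  input=q w w q $  — expand <S> -> <A>
step 2: stack=$ <A>  input=q w w q $  — expand <A> -> q <G> q
step 3: stack=$ q <G> q  input=q w w q $  — match q
step 4: stack=$ q <G>  input=w w q $  — expand <G> -> w w
step 5: stack=$ q w w  input=w w q $  — match w
step 6: stack=$ q w  input=w q $  — match w
step 7: stack=$ q  input=q $  — match q
Accept reached after 7 steps.

7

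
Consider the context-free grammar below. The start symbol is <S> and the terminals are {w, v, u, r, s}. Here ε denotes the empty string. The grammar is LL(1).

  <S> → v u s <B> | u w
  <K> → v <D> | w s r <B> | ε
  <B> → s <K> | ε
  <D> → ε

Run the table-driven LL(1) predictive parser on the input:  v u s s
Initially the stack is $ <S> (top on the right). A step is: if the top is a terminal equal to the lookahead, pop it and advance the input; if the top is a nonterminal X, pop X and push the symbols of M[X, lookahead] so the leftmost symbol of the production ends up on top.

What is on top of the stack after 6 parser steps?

step 1: stack=$ <S>  input=v u s s $  — expand <S> → v u s <B>
step 2: stack=$ <B> s u v  input=v u s s $  — match v
step 3: stack=$ <B> s u  input=u s s $  — match u
step 4: stack=$ <B> s  input=s s $  — match s
step 5: stack=$ <B>  input=s $  — expand <B> → s <K>
step 6: stack=$ <K> s  input=s $  — match s
Stack after step 6: $ <K> (top = <K>).

<K>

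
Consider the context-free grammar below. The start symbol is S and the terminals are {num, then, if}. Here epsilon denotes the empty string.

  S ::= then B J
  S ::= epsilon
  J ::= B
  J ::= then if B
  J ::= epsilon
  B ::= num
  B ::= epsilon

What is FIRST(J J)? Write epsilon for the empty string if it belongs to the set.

{epsilon, num, then}

FIRST(S) = {epsilon, then}
FIRST(B) = {epsilon, num}
FIRST(J) = {epsilon, num, then}  (via B)
FIRST(J J): take FIRST of each symbol in turn, carrying on past any symbol whose FIRST contains epsilon; result {epsilon, num, then}.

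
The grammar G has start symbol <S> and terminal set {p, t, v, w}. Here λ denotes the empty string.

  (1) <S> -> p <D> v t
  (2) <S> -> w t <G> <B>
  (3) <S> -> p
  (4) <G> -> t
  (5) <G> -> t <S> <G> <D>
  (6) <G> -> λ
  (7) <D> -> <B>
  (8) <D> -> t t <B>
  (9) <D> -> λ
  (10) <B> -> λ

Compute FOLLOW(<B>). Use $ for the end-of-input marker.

{$, t, v}

FIRST(<S>): from <S>->p <D> v t we get {p}; from <S>->w t <G> <B> we get {w}; from <S>->p we get {p}. So FIRST(<S>) = {p, w}.
FIRST(<G>): from <G>->t we get {t}; from <G>->t <S> <G> <D> we get {t}; from <G>->λ we get {λ}. So FIRST(<G>) = {λ, t}.
FIRST(<B>): from <B>->λ we get {λ}. So FIRST(<B>) = {λ}.
FIRST(<D>): from <D>-><B> we get {λ}; from <D>->t t <B> we get {t}; from <D>->λ we get {λ}. So FIRST(<D>) = {λ, t}.
FOLLOW(<S>) includes $ since <S> is the start symbol.
FOLLOW(<S>): in <G>->t <S> <G> <D>, <S> is followed by <G> <D> with FIRST {λ, t}; in <G>->t <S> <G> <D>, the suffix after <S> is nullable, so FOLLOW(<S>) ⊇ FOLLOW(<G>) = {$, t}. Thus FOLLOW(<S>) = {$, t}.
FOLLOW(<G>): in <S>->w t <G> <B>, <G> is followed by <B> with FIRST {λ}; in <S>->w t <G> <B>, the suffix after <G> is nullable, so FOLLOW(<G>) ⊇ FOLLOW(<S>) = {$, t}; in <G>->t <S> <G> <D>, <G> is followed by <D> with FIRST {λ, t}; in <G>->t <S> <G> <D>, the suffix after <G> is nullable (adds nothing new). Thus FOLLOW(<G>) = {$, t}.
FOLLOW(<D>): in <S>->p <D> v t, <D> is followed by v t with FIRST {v}; in <G>->t <S> <G> <D>, the suffix after <D> is empty, so FOLLOW(<D>) ⊇ FOLLOW(<G>) = {$, t}. Thus FOLLOW(<D>) = {$, t, v}.
FOLLOW(<B>): in <S>->w t <G> <B>, the suffix after <B> is empty, so FOLLOW(<B>) ⊇ FOLLOW(<S>) = {$, t}; in <D>-><B>, the suffix after <B> is empty, so FOLLOW(<B>) ⊇ FOLLOW(<D>) = {$, t, v}; in <D>->t t <B>, the suffix after <B> is empty, so FOLLOW(<B>) ⊇ FOLLOW(<D>) = {$, t, v}. Thus FOLLOW(<B>) = {$, t, v}.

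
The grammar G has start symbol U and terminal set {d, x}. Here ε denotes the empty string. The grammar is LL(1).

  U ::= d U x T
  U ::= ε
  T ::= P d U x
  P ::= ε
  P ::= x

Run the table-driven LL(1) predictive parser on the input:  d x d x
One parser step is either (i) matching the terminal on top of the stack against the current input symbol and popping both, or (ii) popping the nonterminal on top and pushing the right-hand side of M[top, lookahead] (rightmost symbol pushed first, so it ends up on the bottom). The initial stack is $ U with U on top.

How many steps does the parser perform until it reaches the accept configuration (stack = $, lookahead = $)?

9

step 1: stack=$ U  input=d x d x $  — expand U ::= d U x T
step 2: stack=$ T x U d  input=d x d x $  — match d
step 3: stack=$ T x U  input=x d x $  — expand U ::= ε
step 4: stack=$ T x  input=x d x $  — match x
step 5: stack=$ T  input=d x $  — expand T ::= P d U x
step 6: stack=$ x U d P  input=d x $  — expand P ::= ε
step 7: stack=$ x U d  input=d x $  — match d
step 8: stack=$ x U  input=x $  — expand U ::= ε
step 9: stack=$ x  input=x $  — match x
Accept reached after 9 steps.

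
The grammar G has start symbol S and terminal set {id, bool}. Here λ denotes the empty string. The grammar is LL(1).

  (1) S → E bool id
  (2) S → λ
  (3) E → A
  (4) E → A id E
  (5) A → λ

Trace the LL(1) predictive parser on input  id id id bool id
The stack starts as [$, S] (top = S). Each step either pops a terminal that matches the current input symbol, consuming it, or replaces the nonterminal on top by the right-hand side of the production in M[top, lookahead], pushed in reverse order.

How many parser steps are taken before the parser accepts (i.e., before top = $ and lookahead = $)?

step 1: stack=$ S  input=id id id bool id $  — expand S → E bool id
step 2: stack=$ id bool E  input=id id id bool id $  — expand E → A id E
step 3: stack=$ id bool E id A  input=id id id bool id $  — expand A → λ
step 4: stack=$ id bool E id  input=id id id bool id $  — match id
step 5: stack=$ id bool E  input=id id bool id $  — expand E → A id E
step 6: stack=$ id bool E id A  input=id id bool id $  — expand A → λ
step 7: stack=$ id bool E id  input=id id bool id $  — match id
step 8: stack=$ id bool E  input=id bool id $  — expand E → A id E
step 9: stack=$ id bool E id A  input=id bool id $  — expand A → λ
step 10: stack=$ id bool E id  input=id bool id $  — match id
step 11: stack=$ id bool E  input=bool id $  — expand E → A
step 12: stack=$ id bool A  input=bool id $  — expand A → λ
step 13: stack=$ id bool  input=bool id $  — match bool
step 14: stack=$ id  input=id $  — match id
Accept reached after 14 steps.

14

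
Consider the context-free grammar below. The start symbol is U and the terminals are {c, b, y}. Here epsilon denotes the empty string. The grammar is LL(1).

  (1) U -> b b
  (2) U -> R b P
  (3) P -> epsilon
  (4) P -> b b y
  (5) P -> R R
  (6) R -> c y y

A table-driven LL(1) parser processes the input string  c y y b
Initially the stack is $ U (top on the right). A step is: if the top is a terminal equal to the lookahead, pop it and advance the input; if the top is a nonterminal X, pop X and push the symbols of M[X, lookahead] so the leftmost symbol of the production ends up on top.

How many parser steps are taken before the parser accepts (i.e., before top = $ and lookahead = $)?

7

     Stack        Input      Action
  1  $ U          c y y b $  expand U -> R b P
  2  $ P b R      c y y b $  expand R -> c y y
  3  $ P b y y c  c y y b $  match c
  4  $ P b y y    y y b $    match y
  5  $ P b y      y b $      match y
  6  $ P b        b $        match b
  7  $ P          $          expand P -> epsilon
Accept reached after 7 steps.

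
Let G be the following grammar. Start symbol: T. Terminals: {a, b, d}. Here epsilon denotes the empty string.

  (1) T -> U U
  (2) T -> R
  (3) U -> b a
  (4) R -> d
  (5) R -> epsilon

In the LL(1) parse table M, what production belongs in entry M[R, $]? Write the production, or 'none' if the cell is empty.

R -> epsilon

FIRST(U) = {b}
FIRST(R) = {epsilon, d}
FIRST(T) = {epsilon, b, d}  (via U U, R)
FOLLOW(T) includes $ since T is the start symbol.
FOLLOW(T): T appears on no right-hand side. Thus FOLLOW(T) = {$}.
FOLLOW(R): in T->R, the suffix after R is empty, so FOLLOW(R) ⊇ FOLLOW(T) = {$}. Thus FOLLOW(R) = {$}.
For R -> d: FIRST(d) = {d}, so it goes in M[R, t] for t ∈ {d}.
For R -> epsilon: FIRST(epsilon) = {epsilon}, so it goes in M[R, t] for t ∈ {}; since epsilon ∈ FIRST, also for every t ∈ FOLLOW(R) = {$}.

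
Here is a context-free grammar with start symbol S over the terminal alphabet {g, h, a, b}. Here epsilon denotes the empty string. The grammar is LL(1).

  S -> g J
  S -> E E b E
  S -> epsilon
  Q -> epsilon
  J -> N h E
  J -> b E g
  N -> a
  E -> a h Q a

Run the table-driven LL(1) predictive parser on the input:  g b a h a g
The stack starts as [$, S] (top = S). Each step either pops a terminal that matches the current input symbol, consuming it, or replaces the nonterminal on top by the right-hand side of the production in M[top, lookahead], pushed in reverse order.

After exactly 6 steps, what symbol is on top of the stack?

step 1: stack=$ S  input=g b a h a g $  — expand S -> g J
step 2: stack=$ J g  input=g b a h a g $  — match g
step 3: stack=$ J  input=b a h a g $  — expand J -> b E g
step 4: stack=$ g E b  input=b a h a g $  — match b
step 5: stack=$ g E  input=a h a g $  — expand E -> a h Q a
step 6: stack=$ g a Q h a  input=a h a g $  — match a
Stack after step 6: $ g a Q h (top = h).

h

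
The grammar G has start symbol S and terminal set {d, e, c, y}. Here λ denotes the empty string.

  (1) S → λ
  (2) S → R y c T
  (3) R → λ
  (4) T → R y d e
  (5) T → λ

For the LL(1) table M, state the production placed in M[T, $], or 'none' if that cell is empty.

FIRST(R) = {λ}
FIRST(S) = {λ, y}  (via R y c T)
FIRST(T) = {λ, y}  (via R y d e)
FOLLOW(S) includes $ since S is the start symbol.
FOLLOW(S): S appears on no right-hand side. Thus FOLLOW(S) = {$}.
FOLLOW(T): in S→R y c T, the suffix after T is empty, so FOLLOW(T) ⊇ FOLLOW(S) = {$}. Thus FOLLOW(T) = {$}.
For T → R y d e: FIRST(R y d e) = {y}, so it goes in M[T, t] for t ∈ {y}.
For T → λ: FIRST(λ) = {λ}, so it goes in M[T, t] for t ∈ {}; since λ ∈ FIRST, also for every t ∈ FOLLOW(T) = {$}.

T → λ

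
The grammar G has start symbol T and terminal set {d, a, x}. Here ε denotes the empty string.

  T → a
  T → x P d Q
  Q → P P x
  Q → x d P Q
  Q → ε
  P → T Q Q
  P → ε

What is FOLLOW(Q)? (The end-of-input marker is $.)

{$, a, d, x}

FIRST(T): from T→a we get {a}; from T→x P d Q we get {x}. So FIRST(T) = {a, x}.
FIRST(P): from P→T Q Q we get {a, x}; from P→ε we get {ε}. So FIRST(P) = {ε, a, x}.
FIRST(Q): from Q→P P x we get {a, x}; from Q→x d P Q we get {x}; from Q→ε we get {ε}. So FIRST(Q) = {ε, a, x}.
FOLLOW(T) includes $ since T is the start symbol.
FOLLOW(T): in P→T Q Q, T is followed by Q Q with FIRST {ε, a, x}; in P→T Q Q, the suffix after T is nullable, so FOLLOW(T) ⊇ FOLLOW(P) = {$, a, d, x}. Thus FOLLOW(T) = {$, a, d, x}.
FOLLOW(Q): in T→x P d Q, the suffix after Q is empty, so FOLLOW(Q) ⊇ FOLLOW(T) = {$, a, d, x}; in Q→x d P Q, the suffix after Q is empty (adds nothing new); in P→T Q Q (occurrence 1), Q is followed by Q with FIRST {ε, a, x}; in P→T Q Q (occurrence 1), the suffix after Q is nullable, so FOLLOW(Q) ⊇ FOLLOW(P) = {$, a, d, x}; in P→T Q Q (occurrence 2), the suffix after Q is empty, so FOLLOW(Q) ⊇ FOLLOW(P) = {$, a, d, x}. Thus FOLLOW(Q) = {$, a, d, x}.
FOLLOW(P): in T→x P d Q, P is followed by d Q with FIRST {d}; in Q→P P x (occurrence 1), P is followed by P x with FIRST {a, x}; in Q→P P x (occurrence 2), P is followed by x with FIRST {x}; in Q→x d P Q, P is followed by Q with FIRST {ε, a, x}; in Q→x d P Q, the suffix after P is nullable, so FOLLOW(P) ⊇ FOLLOW(Q) = {$, a, d, x}. Thus FOLLOW(P) = {$, a, d, x}.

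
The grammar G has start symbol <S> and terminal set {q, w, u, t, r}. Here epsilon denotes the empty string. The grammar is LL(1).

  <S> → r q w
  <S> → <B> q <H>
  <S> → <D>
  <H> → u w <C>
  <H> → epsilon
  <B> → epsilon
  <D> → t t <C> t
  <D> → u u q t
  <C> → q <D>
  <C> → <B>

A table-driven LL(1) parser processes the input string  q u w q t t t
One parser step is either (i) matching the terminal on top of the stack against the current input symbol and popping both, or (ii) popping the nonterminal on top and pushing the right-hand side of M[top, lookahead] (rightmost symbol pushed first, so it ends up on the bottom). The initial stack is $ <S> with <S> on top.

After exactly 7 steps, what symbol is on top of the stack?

     Stack        Input            Action
  1  $ <S>        q u w q t t t $  expand <S> → <B> q <H>
  2  $ <H> q <B>  q u w q t t t $  expand <B> → epsilon
  3  $ <H> q      q u w q t t t $  match q
  4  $ <H>        u w q t t t $    expand <H> → u w <C>
  5  $ <C> w u    u w q t t t $    match u
  6  $ <C> w      w q t t t $      match w
  7  $ <C>        q t t t $        expand <C> → q <D>
Stack after step 7: $ <D> q (top = q).

q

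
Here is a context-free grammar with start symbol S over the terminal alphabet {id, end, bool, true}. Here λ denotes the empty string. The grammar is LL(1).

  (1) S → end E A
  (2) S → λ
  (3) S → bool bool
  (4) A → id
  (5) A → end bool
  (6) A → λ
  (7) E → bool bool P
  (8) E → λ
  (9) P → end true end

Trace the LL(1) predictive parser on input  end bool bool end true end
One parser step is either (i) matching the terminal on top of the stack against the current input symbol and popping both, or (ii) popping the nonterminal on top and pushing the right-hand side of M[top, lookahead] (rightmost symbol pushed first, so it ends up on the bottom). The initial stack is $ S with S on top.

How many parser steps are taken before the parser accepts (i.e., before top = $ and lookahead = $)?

      Stack             Input                         Action
   1  $ S               end bool bool end true end $  expand S → end E A
   2  $ A E end         end bool bool end true end $  match end
   3  $ A E             bool bool end true end $      expand E → bool bool P
   4  $ A P bool bool   bool bool end true end $      match bool
   5  $ A P bool        bool end true end $           match bool
   6  $ A P             end true end $                expand P → end true end
   7  $ A end true end  end true end $                match end
   8  $ A end true      true end $                    match true
   9  $ A end           end $                         match end
  10  $ A               $                             expand A → λ
Accept reached after 10 steps.

10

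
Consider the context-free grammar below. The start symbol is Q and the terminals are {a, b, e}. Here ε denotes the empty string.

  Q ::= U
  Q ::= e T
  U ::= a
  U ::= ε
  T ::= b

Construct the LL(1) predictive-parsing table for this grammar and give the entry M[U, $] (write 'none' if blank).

FIRST(U): from U::=a we get {a}; from U::=ε we get {ε}. So FIRST(U) = {ε, a}.
FIRST(T): from T::=b we get {b}. So FIRST(T) = {b}.
FIRST(Q): from Q::=U we get {ε, a}; from Q::=e T we get {e}. So FIRST(Q) = {ε, a, e}.
FOLLOW(Q) includes $ since Q is the start symbol.
FOLLOW(Q): Q appears on no right-hand side. Thus FOLLOW(Q) = {$}.
FOLLOW(U): in Q::=U, the suffix after U is empty, so FOLLOW(U) ⊇ FOLLOW(Q) = {$}. Thus FOLLOW(U) = {$}.
For U ::= a: FIRST(a) = {a}, so it goes in M[U, t] for t ∈ {a}.
For U ::= ε: FIRST(ε) = {ε}, so it goes in M[U, t] for t ∈ {}; since ε ∈ FIRST, also for every t ∈ FOLLOW(U) = {$}.

U ::= ε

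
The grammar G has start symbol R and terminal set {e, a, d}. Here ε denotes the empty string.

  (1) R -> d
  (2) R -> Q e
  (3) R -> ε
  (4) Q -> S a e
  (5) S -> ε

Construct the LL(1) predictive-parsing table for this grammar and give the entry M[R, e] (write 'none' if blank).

none

FIRST(S): from S->ε we get {ε}. So FIRST(S) = {ε}.
FIRST(Q): from Q->S a e we get {a}. So FIRST(Q) = {a}.
FIRST(R): from R->d we get {d}; from R->Q e we get {a}; from R->ε we get {ε}. So FIRST(R) = {ε, a, d}.
FOLLOW(R) includes $ since R is the start symbol.
FOLLOW(R): R appears on no right-hand side. Thus FOLLOW(R) = {$}.
For R -> d: FIRST(d) = {d}, so it goes in M[R, t] for t ∈ {d}.
For R -> Q e: FIRST(Q e) = {a}, so it goes in M[R, t] for t ∈ {a}.
For R -> ε: FIRST(ε) = {ε}, so it goes in M[R, t] for t ∈ {}; since ε ∈ FIRST, also for every t ∈ FOLLOW(R) = {$}.
None of these place a production in M[R, e].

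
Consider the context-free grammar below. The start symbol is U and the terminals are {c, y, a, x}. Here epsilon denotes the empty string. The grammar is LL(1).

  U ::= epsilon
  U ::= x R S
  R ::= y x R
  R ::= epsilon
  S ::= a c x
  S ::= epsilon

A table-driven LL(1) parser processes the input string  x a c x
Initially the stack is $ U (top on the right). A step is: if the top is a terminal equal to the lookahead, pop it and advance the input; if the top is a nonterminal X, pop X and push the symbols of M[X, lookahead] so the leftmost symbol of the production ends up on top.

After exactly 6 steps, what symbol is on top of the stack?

step 1: stack=$ U  input=x a c x $  — expand U ::= x R S
step 2: stack=$ S R x  input=x a c x $  — match x
step 3: stack=$ S R  input=a c x $  — expand R ::= epsilon
step 4: stack=$ S  input=a c x $  — expand S ::= a c x
step 5: stack=$ x c a  input=a c x $  — match a
step 6: stack=$ x c  input=c x $  — match c
Stack after step 6: $ x (top = x).

x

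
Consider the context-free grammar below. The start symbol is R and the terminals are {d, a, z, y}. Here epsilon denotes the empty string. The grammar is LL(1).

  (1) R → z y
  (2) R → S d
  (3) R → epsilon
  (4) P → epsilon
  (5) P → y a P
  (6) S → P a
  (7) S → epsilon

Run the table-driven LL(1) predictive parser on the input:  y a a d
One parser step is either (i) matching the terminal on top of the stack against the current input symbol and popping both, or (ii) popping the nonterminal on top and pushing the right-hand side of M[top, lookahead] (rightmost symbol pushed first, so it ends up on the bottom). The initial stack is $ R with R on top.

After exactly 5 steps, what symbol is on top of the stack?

P

     Stack        Input      Action
  1  $ R          y a a d $  expand R → S d
  2  $ d S        y a a d $  expand S → P a
  3  $ d a P      y a a d $  expand P → y a P
  4  $ d a P a y  y a a d $  match y
  5  $ d a P a    a a d $    match a
Stack after step 5: $ d a P (top = P).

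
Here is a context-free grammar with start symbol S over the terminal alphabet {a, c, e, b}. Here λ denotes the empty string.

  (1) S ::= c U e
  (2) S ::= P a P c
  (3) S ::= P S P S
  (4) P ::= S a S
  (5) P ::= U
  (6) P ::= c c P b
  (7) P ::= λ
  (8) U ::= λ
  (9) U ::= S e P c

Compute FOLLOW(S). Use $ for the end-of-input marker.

{$, a, b, c, e}

FIRST(S) = {a, c}  (via P a P c, P S P S)
FIRST(U) = {λ, a, c}  (via S e P c)
FIRST(P) = {λ, a, c}  (via S a S, U)
FOLLOW(S) includes $ since S is the start symbol.
FOLLOW(P): in S::=P a P c (occurrence 1), P is followed by a P c with FIRST {a}; in S::=P a P c (occurrence 2), P is followed by c with FIRST {c}; in S::=P S P S (occurrence 1), P is followed by S P S with FIRST {a, c}; in S::=P S P S (occurrence 2), P is followed by S with FIRST {a, c}; in P::=c c P b, P is followed by b with FIRST {b}; in U::=S e P c, P is followed by c with FIRST {c}. Thus FOLLOW(P) = {a, b, c}.
FOLLOW(S): in S::=P S P S (occurrence 1), S is followed by P S with FIRST {a, c}; in S::=P S P S (occurrence 2), the suffix after S is empty (adds nothing new); in P::=S a S (occurrence 1), S is followed by a S with FIRST {a}; in P::=S a S (occurrence 2), the suffix after S is empty, so FOLLOW(S) ⊇ FOLLOW(P) = {a, b, c}; in U::=S e P c, S is followed by e P c with FIRST {e}. Thus FOLLOW(S) = {$, a, b, c, e}.
FOLLOW(U): in S::=c U e, U is followed by e with FIRST {e}; in P::=U, the suffix after U is empty, so FOLLOW(U) ⊇ FOLLOW(P) = {a, b, c}. Thus FOLLOW(U) = {a, b, c, e}.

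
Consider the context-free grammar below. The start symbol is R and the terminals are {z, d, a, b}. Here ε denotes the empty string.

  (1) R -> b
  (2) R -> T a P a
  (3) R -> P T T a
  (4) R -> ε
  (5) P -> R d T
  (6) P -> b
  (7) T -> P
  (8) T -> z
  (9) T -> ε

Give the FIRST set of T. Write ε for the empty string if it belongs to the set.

{ε, a, b, d, z}

FIRST(R) = {ε, a, b, d, z}  (via T a P a, P T T a)
FIRST(P) = {a, b, d, z}  (via R d T)
FIRST(T) = {ε, a, b, d, z}  (via P)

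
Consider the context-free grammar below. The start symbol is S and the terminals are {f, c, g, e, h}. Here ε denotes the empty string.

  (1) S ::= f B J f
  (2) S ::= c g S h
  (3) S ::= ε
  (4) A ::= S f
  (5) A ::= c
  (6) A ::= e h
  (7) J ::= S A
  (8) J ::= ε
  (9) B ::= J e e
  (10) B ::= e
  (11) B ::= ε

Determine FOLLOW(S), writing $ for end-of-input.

FIRST(S): from S::=f B J f we get {f}; from S::=c g S h we get {c}; from S::=ε we get {ε}. So FIRST(S) = {ε, c, f}.
FIRST(A): from A::=S f we get {c, f}; from A::=c we get {c}; from A::=e h we get {e}. So FIRST(A) = {c, e, f}.
FIRST(J): from J::=S A we get {c, e, f}; from J::=ε we get {ε}. So FIRST(J) = {ε, c, e, f}.
FIRST(B): from B::=J e e we get {c, e, f}; from B::=e we get {e}; from B::=ε we get {ε}. So FIRST(B) = {ε, c, e, f}.
FOLLOW(S) includes $ since S is the start symbol.
FOLLOW(S): in S::=c g S h, S is followed by h with FIRST {h}; in A::=S f, S is followed by f with FIRST {f}; in J::=S A, S is followed by A with FIRST {c, e, f}. Thus FOLLOW(S) = {$, c, e, f, h}.
FOLLOW(J): in S::=f B J f, J is followed by f with FIRST {f}; in B::=J e e, J is followed by e e with FIRST {e}. Thus FOLLOW(J) = {e, f}.
FOLLOW(A): in J::=S A, the suffix after A is empty, so FOLLOW(A) ⊇ FOLLOW(J) = {e, f}. Thus FOLLOW(A) = {e, f}.
FOLLOW(B): in S::=f B J f, B is followed by J f with FIRST {c, e, f}. Thus FOLLOW(B) = {c, e, f}.

{$, c, e, f, h}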